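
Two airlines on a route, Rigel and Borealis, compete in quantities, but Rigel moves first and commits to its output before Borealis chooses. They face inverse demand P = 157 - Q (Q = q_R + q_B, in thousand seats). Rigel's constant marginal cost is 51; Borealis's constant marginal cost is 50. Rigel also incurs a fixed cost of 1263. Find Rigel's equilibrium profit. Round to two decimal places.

Solve by backward induction. Given q_R, the follower Borealis maximises π_B = (157 - q_R - q_B)q_B - 50q_B.
Follower FOC: 107 - q_R - 2q_B = 0, so q_B(q_R) = (107 - q_R)/2.
Rigel substitutes q_B(q_R) into its own profit: π_R = q_R(157 - q_R - (107 - q_R)/2) - 51q_R = (207/2 - (1/2)q_R)q_R - 51q_R.
Maximising: ∂π_R/∂q_R = 105/2 - q_R = 0, giving q_R = 105/2.
Then q_B = (107 - 105/2)/2 = 109/4.
Price P = 157 - 319/4 = 309/4.
Rigel's profit: (309/4 - 51)·(105/2) - 1263 = 921/8.

115.13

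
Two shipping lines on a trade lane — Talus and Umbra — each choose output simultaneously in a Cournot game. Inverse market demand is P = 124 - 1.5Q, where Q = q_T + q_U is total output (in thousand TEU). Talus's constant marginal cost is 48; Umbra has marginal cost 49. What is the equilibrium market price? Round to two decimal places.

73.67

Talus's profit: π_T = (124 - 1.5Q)q_T - (48q_T). Setting ∂π_T/∂q_T = 0: 76 - 3q_T - (3/2)(q_U) = 0.
Umbra's first-order condition: 75 - 3q_U - (3/2)(q_T) = 0.
Best responses: q_T = (76 - (3/2)q_U)/3, q_U = (75 - (3/2)q_T)/3.
Solving the pair: q_T = 154/9, q_U = 148/9.
Total output Q = 302/9, so price P = 124 - (3/2)·(302/9) = 221/3.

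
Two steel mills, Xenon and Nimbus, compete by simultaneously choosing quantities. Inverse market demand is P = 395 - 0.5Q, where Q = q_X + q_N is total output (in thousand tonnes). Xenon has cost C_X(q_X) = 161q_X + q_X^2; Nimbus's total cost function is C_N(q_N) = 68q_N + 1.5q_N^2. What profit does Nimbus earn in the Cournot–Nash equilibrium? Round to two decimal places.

10813.89

Xenon's profit: π_X = (395 - 0.5Q)q_X - (161q_X + q_X²). Setting ∂π_X/∂q_X = 0: 234 - 3q_X - (1/2)(q_N) = 0.
Nimbus's first-order condition: 327 - 4q_N - (1/2)(q_X) = 0.
Rearranging gives the reaction functions q_X = (234 - (1/2)q_N)/3 and q_N = (327 - (1/2)q_X)/4.
Solving the pair: q_X = 65.7447, q_N = 73.5319.
Price P = 395 - (1/2)·139.2766 = 325.3617.
Nimbus's profit: 325.3617·73.5319 - 68·73.5319 - (3/2)·73.5319² = 10813.8850.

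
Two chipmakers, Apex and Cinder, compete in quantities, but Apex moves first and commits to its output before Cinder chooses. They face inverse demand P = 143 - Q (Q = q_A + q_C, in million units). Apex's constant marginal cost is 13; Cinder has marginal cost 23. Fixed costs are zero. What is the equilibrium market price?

Solve by backward induction. Given q_A, the follower Cinder maximises π_C = (143 - q_A - q_C)q_C - 23q_C.
Setting the follower's marginal profit to zero, 120 - q_A - 2q_C = 0, i.e. q_C = (120 - q_A)/2.
The leader anticipates this reaction. Substituting into P = 143 - Q gives P = 83 - (1/2)q_A, so π_A = (83 - (1/2)q_A)q_A - 13q_A.
The leader's first-order condition 70 - q_A = 0 yields q_A = 70.
Then q_C = (120 - 70)/2 = 25.
Total output Q = 95, so price P = 143 - 95 = 48.

48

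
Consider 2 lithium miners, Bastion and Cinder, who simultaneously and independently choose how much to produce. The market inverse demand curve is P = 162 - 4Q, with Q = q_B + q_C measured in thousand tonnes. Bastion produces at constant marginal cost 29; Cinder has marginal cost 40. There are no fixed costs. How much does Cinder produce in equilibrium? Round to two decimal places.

9.25

Bastion's profit: π_B = (162 - 4Q)q_B - (29q_B). Setting ∂π_B/∂q_B = 0: 133 - 8q_B - 4(q_C) = 0.
Cinder's first-order condition: 122 - 8q_C - 4(q_B) = 0.
Rearranging gives the reaction functions q_B = (133 - 4q_C)/8 and q_C = (122 - 4q_B)/8.
Solving the pair: q_B = 12, q_C = 37/4.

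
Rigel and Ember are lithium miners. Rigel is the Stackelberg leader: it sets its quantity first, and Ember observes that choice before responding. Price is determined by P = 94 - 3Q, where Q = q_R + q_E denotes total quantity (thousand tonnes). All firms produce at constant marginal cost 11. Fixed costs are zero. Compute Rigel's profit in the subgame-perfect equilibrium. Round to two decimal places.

287.04

The follower Ember best-responds to any q_R: π_E = (94 - 3Q)q_E - 11q_E.
Follower FOC: 83 - 3q_R - 6q_E = 0, so q_E(q_R) = (83 - 3q_R)/6.
Rigel substitutes q_E(q_R) into its own profit: π_R = q_R(94 - 3q_R - (83 - 3q_R)/2) - 11q_R = (105/2 - (3/2)q_R)q_R - 11q_R.
Maximising: ∂π_R/∂q_R = 83/2 - 3q_R = 0, giving q_R = 83/6.
Then q_E = (83 - 3·(83/6))/6 = 83/12.
Price P = 94 - 3·(83/4) = 127/4.
Rigel's profit: (127/4 - 11)·(83/6) = 287.0417.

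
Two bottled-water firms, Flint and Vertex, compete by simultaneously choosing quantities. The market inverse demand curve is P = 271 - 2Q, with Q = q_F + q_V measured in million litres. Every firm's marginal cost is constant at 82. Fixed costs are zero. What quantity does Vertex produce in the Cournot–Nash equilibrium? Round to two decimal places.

31.50

Each firm earns π_i = (271 - 2Q)q_i - 82q_i.
First-order condition (treating rivals' output as given): 189 - 4q_i - 2q_j = 0.
By symmetry each firm produces the same amount; substituting q_j = q_i yields q_i = 189/6 = 63/2.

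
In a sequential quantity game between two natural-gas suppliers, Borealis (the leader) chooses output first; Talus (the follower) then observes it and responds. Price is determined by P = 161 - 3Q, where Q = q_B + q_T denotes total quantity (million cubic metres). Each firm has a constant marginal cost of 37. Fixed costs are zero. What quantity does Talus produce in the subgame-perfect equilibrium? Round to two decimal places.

10.33

Solve by backward induction. Given q_B, the follower Talus maximises π_T = (161 - 3q_B - 3q_T)q_T - 37q_T.
Setting the follower's marginal profit to zero, 124 - 3q_B - 6q_T = 0, i.e. q_T = (124 - 3q_B)/6.
Borealis substitutes q_T(q_B) into its own profit: π_B = q_B(161 - 3q_B - (124 - 3q_B)/2) - 37q_B = (99 - (3/2)q_B)q_B - 37q_B.
The leader's first-order condition 62 - 3q_B = 0 yields q_B = 62/3.
Then q_T = (124 - 3·(62/3))/6 = 31/3.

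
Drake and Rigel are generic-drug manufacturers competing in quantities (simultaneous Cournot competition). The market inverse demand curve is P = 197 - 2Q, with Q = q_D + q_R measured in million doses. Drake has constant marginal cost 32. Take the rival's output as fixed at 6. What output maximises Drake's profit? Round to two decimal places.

With the rival's output fixed at 6, Drake's profit is π_D = (197 - 2·6 - 2q_D)q_D - (32q_D) = (185 - 2q_D)q_D - (32q_D).
∂π_D/∂q_D = 153 - 4q_D = 0, so q_D = 153/4.

38.25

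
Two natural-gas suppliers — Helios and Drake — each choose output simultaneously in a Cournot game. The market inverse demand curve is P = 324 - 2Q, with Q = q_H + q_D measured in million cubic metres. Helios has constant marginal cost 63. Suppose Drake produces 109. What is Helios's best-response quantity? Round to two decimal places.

10.75

With the rival's output fixed at 109, Helios's profit is π_H = (324 - 2·109 - 2q_H)q_H - (63q_H) = (106 - 2q_H)q_H - (63q_H).
∂π_H/∂q_H = 43 - 4q_H = 0, so q_H = 43/4.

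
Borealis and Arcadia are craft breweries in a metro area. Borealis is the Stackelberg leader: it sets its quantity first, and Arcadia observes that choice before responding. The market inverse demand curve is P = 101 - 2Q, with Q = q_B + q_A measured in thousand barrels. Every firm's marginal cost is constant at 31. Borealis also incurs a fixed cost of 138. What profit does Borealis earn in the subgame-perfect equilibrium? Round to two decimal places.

The follower Arcadia best-responds to any q_B: π_A = (101 - 2Q)q_A - 31q_A.
Follower FOC: 70 - 2q_B - 4q_A = 0, so q_A(q_B) = (70 - 2q_B)/4.
Borealis substitutes q_A(q_B) into its own profit: π_B = q_B(101 - 2q_B - (70 - 2q_B)/2) - 31q_B = (66 - q_B)q_B - 31q_B.
Maximising: ∂π_B/∂q_B = 35 - 2q_B = 0, giving q_B = 35/2.
Then q_A = (70 - 2·(35/2))/4 = 35/4.
Price P = 101 - 2·(105/4) = 97/2.
Borealis's profit: (97/2 - 31)·(35/2) - 138 = 673/4.

168.25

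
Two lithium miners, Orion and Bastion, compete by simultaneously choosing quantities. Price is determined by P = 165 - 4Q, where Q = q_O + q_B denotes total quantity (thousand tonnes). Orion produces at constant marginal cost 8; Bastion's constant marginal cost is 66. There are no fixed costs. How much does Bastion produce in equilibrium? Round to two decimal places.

Orion's profit: π_O = (165 - 4Q)q_O - (8q_O). Setting ∂π_O/∂q_O = 0: 157 - 8q_O - 4(q_B) = 0.
Bastion's profit: π_B = (165 - 4Q)q_B - (66q_B). Setting ∂π_B/∂q_B = 0: 99 - 8q_B - 4(q_O) = 0.
Best responses: q_O = (157 - 4q_B)/8, q_B = (99 - 4q_O)/8.
Solving the pair: q_O = 215/12, q_B = 41/12.

3.42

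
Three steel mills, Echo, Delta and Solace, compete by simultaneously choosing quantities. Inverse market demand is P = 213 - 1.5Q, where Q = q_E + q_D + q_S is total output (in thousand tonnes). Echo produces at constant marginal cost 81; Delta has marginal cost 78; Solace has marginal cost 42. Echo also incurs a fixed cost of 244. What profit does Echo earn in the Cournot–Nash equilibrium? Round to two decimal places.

93.50

Echo's profit: π_E = (213 - 1.5Q)q_E - (81q_E). Setting ∂π_E/∂q_E = 0: 132 - 3q_E - (3/2)(q_D + q_S) = 0.
Delta's profit: π_D = (213 - 1.5Q)q_D - (78q_D). Setting ∂π_D/∂q_D = 0: 135 - 3q_D - (3/2)(q_E + q_S) = 0.
Solace's profit: π_S = (213 - 1.5Q)q_S - (42q_S). Setting ∂π_S/∂q_S = 0: 171 - 3q_S - (3/2)(q_E + q_D) = 0.
Adding the 3 conditions: 438 − 3Q − 3Q = 0, i.e. Q = 73.
Back-substituting: q_E = (132 − 219/2)/(3/2) = 15, q_D = (135 − 219/2)/(3/2) = 17, q_S = (171 − 219/2)/(3/2) = 41.
Price P = 213 - (3/2)·73 = 207/2.
Echo's profit: (207/2 - 81)·15 - 244 = 187/2.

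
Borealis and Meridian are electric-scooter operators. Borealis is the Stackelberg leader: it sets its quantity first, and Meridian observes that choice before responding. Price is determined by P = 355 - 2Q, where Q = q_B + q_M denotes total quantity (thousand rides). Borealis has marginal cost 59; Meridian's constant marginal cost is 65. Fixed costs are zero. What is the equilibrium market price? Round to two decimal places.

134.50

The follower Meridian best-responds to any q_B: π_M = (355 - 2Q)q_M - 65q_M.
Follower FOC: 290 - 2q_B - 4q_M = 0, so q_M(q_B) = (290 - 2q_B)/4.
Borealis substitutes q_M(q_B) into its own profit: π_B = q_B(355 - 2q_B - (290 - 2q_B)/2) - 59q_B = (210 - q_B)q_B - 59q_B.
The leader's first-order condition 151 - 2q_B = 0 yields q_B = 151/2.
Then q_M = (290 - 2·(151/2))/4 = 139/4.
Total output Q = 441/4, so price P = 355 - 2·(441/4) = 269/2.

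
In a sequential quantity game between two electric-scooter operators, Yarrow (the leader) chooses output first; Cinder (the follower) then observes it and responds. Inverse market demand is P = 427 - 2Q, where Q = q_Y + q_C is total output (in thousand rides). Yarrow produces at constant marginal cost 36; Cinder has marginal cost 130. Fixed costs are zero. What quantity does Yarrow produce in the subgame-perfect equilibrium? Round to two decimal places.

121.25

Solve by backward induction. Given q_Y, the follower Cinder maximises π_C = (427 - 2q_Y - 2q_C)q_C - 130q_C.
Follower FOC: 297 - 2q_Y - 4q_C = 0, so q_C(q_Y) = (297 - 2q_Y)/4.
Yarrow substitutes q_C(q_Y) into its own profit: π_Y = q_Y(427 - 2q_Y - (297 - 2q_Y)/2) - 36q_Y = (557/2 - q_Y)q_Y - 36q_Y.
The leader's first-order condition 485/2 - 2q_Y = 0 yields q_Y = 485/4.
Then q_C = (297 - 2·(485/4))/4 = 109/8.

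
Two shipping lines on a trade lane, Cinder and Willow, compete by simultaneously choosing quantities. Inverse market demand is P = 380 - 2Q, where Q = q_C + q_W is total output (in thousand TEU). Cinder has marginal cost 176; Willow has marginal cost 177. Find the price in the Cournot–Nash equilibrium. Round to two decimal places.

Cinder's profit: π_C = (380 - 2Q)q_C - (176q_C). Setting ∂π_C/∂q_C = 0: 204 - 4q_C - 2(q_W) = 0.
Willow's profit: π_W = (380 - 2Q)q_W - (177q_W). Setting ∂π_W/∂q_W = 0: 203 - 4q_W - 2(q_C) = 0.
Best responses: q_C = (204 - 2q_W)/4, q_W = (203 - 2q_C)/4.
Substituting one into the other gives q_C = 205/6 and q_W = 101/3.
Total output Q = 407/6, so price P = 380 - 2·(407/6) = 733/3.

244.33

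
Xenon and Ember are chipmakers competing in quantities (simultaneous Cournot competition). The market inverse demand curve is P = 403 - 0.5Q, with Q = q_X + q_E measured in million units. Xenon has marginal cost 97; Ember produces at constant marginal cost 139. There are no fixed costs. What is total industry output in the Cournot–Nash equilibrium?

380

Xenon's profit: π_X = (403 - 0.5Q)q_X - (97q_X). Setting ∂π_X/∂q_X = 0: 306 - q_X - (1/2)(q_E) = 0.
Ember's profit: π_E = (403 - 0.5Q)q_E - (139q_E). Setting ∂π_E/∂q_E = 0: 264 - q_E - (1/2)(q_X) = 0.
Best responses: q_X = (306 - (1/2)q_E), q_E = (264 - (1/2)q_X).
Solving the pair: q_X = 232, q_E = 148.
Total output Q = 232 + 148 = 380.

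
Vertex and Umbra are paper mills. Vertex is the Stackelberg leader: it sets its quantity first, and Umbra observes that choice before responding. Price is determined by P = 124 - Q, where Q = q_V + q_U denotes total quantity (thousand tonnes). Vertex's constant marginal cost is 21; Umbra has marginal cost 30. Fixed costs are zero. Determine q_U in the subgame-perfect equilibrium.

Solve by backward induction. Given q_V, the follower Umbra maximises π_U = (124 - q_V - q_U)q_U - 30q_U.
Setting the follower's marginal profit to zero, 94 - q_V - 2q_U = 0, i.e. q_U = (94 - q_V)/2.
Vertex substitutes q_U(q_V) into its own profit: π_V = q_V(124 - q_V - (94 - q_V)/2) - 21q_V = (77 - (1/2)q_V)q_V - 21q_V.
Leader FOC: 56 - q_V = 0, so q_V = 56.
Then q_U = (94 - 56)/2 = 19.

19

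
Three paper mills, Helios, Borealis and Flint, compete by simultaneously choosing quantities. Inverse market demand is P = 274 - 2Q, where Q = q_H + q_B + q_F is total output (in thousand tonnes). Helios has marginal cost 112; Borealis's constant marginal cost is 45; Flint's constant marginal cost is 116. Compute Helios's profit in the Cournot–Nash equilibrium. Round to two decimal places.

306.28

Helios's profit: π_H = (274 - 2Q)q_H - (112q_H). Setting ∂π_H/∂q_H = 0: 162 - 4q_H - 2(q_B + q_F) = 0.
Borealis's profit: π_B = (274 - 2Q)q_B - (45q_B). Setting ∂π_B/∂q_B = 0: 229 - 4q_B - 2(q_H + q_F) = 0.
Flint's first-order condition: 158 - 4q_F - 2(q_H + q_B) = 0.
Adding the 3 first-order conditions: 549 − 8Q = 0, so Q = 549/8.
Back-substituting: q_H = (162 − 549/4)/2 = 99/8, q_B = (229 − 549/4)/2 = 367/8, q_F = (158 − 549/4)/2 = 83/8.
Price P = 274 - 2·(549/8) = 547/4.
Helios's profit: (547/4 - 112)·(99/8) = 306.2813.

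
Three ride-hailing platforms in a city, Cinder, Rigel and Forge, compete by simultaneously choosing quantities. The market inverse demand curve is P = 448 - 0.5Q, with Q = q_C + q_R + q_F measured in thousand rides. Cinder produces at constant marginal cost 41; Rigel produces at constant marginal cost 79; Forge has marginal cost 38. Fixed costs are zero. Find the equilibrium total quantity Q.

593

Cinder's profit: π_C = (448 - 0.5Q)q_C - (41q_C). Setting ∂π_C/∂q_C = 0: 407 - q_C - (1/2)(q_R + q_F) = 0.
Rigel's profit: π_R = (448 - 0.5Q)q_R - (79q_R). Setting ∂π_R/∂q_R = 0: 369 - q_R - (1/2)(q_C + q_F) = 0.
Forge's profit: π_F = (448 - 0.5Q)q_F - (38q_F). Setting ∂π_F/∂q_F = 0: 410 - q_F - (1/2)(q_C + q_R) = 0.
Adding the 3 first-order conditions: 1186 − 2Q = 0, so Q = 593.
Back-substituting: q_C = (407 − 593/2)/(1/2) = 221, q_R = (369 − 593/2)/(1/2) = 145, q_F = (410 − 593/2)/(1/2) = 227.
Total output Q = 221 + 145 + 227 = 593.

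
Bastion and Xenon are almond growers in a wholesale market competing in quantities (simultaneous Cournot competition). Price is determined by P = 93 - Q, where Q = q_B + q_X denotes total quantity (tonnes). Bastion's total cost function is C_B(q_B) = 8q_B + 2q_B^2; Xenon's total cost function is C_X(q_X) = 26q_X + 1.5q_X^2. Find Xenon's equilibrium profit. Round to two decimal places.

298.72

Bastion's profit: π_B = (93 - Q)q_B - (8q_B + 2q_B²). Setting ∂π_B/∂q_B = 0: 85 - 6q_B - (q_X) = 0.
Xenon's profit: π_X = (93 - Q)q_X - (26q_X + (3/2)q_X²). Setting ∂π_X/∂q_X = 0: 67 - 5q_X - (q_B) = 0.
So q_B = (85 - q_X)/6 and q_X = (67 - q_B)/5.
Substituting one into the other gives q_B = 358/29 and q_X = 317/29.
Price P = 93 - 675/29 = 69.7241.
Xenon's profit: 69.7241·(317/29) - 26·(317/29) - (3/2)(317/29)² = 298.7188.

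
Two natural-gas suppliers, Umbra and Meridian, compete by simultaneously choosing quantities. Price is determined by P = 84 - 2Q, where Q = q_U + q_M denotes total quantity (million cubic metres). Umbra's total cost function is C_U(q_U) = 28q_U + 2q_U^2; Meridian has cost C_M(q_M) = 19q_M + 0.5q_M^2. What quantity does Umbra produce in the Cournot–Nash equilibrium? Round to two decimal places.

Umbra's profit: π_U = (84 - 2Q)q_U - (28q_U + 2q_U²). Setting ∂π_U/∂q_U = 0: 56 - 8q_U - 2(q_M) = 0.
Meridian's first-order condition: 65 - 5q_M - 2(q_U) = 0.
So q_U = (56 - 2q_M)/8 and q_M = (65 - 2q_U)/5.
Solving the pair: q_U = 25/6, q_M = 34/3.

4.17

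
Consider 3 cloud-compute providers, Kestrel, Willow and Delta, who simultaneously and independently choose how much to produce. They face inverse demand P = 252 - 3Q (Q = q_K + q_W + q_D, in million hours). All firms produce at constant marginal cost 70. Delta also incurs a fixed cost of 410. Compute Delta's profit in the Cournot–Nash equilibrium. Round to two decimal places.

A representative firm's profit is π_i = q_i(252 - 3Q) - 70q_i.
Setting ∂π_i/∂q_i = 0 with rivals' quantities fixed: 182 - 6q_i - 3·Σ_{j≠i} q_j = 0.
With identical firms every q_j equals q_i, so Σ_{j≠i} q_j = 2q_i and 182 = 12q_i, giving q_i = 91/6.
Price P = 252 - 3·(91/2) = 231/2.
Delta's profit: (231/2 - 70)·(91/6) - 410 = 280.0833.

280.08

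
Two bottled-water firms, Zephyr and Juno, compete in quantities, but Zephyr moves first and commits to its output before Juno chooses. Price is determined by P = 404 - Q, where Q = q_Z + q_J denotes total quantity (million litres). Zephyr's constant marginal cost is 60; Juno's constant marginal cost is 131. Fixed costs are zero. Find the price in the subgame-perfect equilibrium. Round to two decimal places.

163.75

Solve by backward induction. Given q_Z, the follower Juno maximises π_J = (404 - q_Z - q_J)q_J - 131q_J.
Follower FOC: 273 - q_Z - 2q_J = 0, so q_J(q_Z) = (273 - q_Z)/2.
Zephyr substitutes q_J(q_Z) into its own profit: π_Z = q_Z(404 - q_Z - (273 - q_Z)/2) - 60q_Z = (535/2 - (1/2)q_Z)q_Z - 60q_Z.
The leader's first-order condition 415/2 - q_Z = 0 yields q_Z = 415/2.
Then q_J = (273 - 415/2)/2 = 131/4.
Total output Q = 961/4, so price P = 404 - 961/4 = 655/4.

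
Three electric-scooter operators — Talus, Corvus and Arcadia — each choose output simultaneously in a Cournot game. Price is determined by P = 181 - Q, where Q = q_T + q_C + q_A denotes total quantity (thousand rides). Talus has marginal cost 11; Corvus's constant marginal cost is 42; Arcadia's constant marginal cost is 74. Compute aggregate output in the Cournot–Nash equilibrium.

104

Talus's profit: π_T = (181 - Q)q_T - (11q_T). Setting ∂π_T/∂q_T = 0: 170 - 2q_T - (q_C + q_A) = 0.
Corvus's first-order condition: 139 - 2q_C - (q_T + q_A) = 0.
Arcadia's profit: π_A = (181 - Q)q_A - (74q_A). Setting ∂π_A/∂q_A = 0: 107 - 2q_A - (q_T + q_C) = 0.
Adding the 3 first-order conditions: 416 − 4Q = 0, so Q = 104.
Back-substituting: q_T = (170 − 104) = 66, q_C = (139 − 104) = 35, q_A = (107 − 104) = 3.
Total output Q = 66 + 35 + 3 = 104.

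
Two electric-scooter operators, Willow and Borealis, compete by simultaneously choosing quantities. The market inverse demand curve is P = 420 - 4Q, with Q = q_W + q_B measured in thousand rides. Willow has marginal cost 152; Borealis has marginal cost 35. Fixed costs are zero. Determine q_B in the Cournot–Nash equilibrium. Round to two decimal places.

41.83

Willow's profit: π_W = (420 - 4Q)q_W - (152q_W). Setting ∂π_W/∂q_W = 0: 268 - 8q_W - 4(q_B) = 0.
Borealis's first-order condition: 385 - 8q_B - 4(q_W) = 0.
Best responses: q_W = (268 - 4q_B)/8, q_B = (385 - 4q_W)/8.
Substituting one into the other gives q_W = 151/12 and q_B = 251/6.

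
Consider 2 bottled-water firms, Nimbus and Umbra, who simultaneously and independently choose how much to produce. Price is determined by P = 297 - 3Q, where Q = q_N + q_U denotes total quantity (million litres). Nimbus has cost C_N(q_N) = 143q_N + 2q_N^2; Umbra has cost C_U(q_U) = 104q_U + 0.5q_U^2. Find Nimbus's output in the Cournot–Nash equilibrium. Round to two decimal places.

Nimbus's profit: π_N = (297 - 3Q)q_N - (143q_N + 2q_N²). Setting ∂π_N/∂q_N = 0: 154 - 10q_N - 3(q_U) = 0.
Umbra's profit: π_U = (297 - 3Q)q_U - (104q_U + (1/2)q_U²). Setting ∂π_U/∂q_U = 0: 193 - 7q_U - 3(q_N) = 0.
So q_N = (154 - 3q_U)/10 and q_U = (193 - 3q_N)/7.
Substituting one into the other gives q_N = 499/61 and q_U = 1468/61.

8.18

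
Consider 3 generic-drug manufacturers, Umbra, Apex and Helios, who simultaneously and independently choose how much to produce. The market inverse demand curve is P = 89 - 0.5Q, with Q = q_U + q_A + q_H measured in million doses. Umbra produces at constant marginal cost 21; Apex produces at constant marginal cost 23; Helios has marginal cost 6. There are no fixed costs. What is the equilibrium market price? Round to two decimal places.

Umbra's profit: π_U = (89 - 0.5Q)q_U - (21q_U). Setting ∂π_U/∂q_U = 0: 68 - q_U - (1/2)(q_A + q_H) = 0.
Apex's profit: π_A = (89 - 0.5Q)q_A - (23q_A). Setting ∂π_A/∂q_A = 0: 66 - q_A - (1/2)(q_U + q_H) = 0.
Helios's profit: π_H = (89 - 0.5Q)q_H - (6q_H). Setting ∂π_H/∂q_H = 0: 83 - q_H - (1/2)(q_U + q_A) = 0.
Summing all 3 equations gives 217 − 2Q = 0, hence Q = 217/2.
Back-substituting: q_U = (68 − 217/4)/(1/2) = 55/2, q_A = (66 − 217/4)/(1/2) = 47/2, q_H = (83 − 217/4)/(1/2) = 115/2.
Total output Q = 217/2, so price P = 89 - (1/2)·(217/2) = 139/4.

34.75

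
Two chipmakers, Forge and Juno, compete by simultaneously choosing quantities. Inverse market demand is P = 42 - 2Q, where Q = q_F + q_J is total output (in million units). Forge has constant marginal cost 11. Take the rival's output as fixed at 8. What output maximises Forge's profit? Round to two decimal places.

With the rival's output fixed at 8, Forge's profit is π_F = (42 - 2·8 - 2q_F)q_F - (11q_F) = (26 - 2q_F)q_F - (11q_F).
∂π_F/∂q_F = 15 - 4q_F = 0, so q_F = 15/4.

3.75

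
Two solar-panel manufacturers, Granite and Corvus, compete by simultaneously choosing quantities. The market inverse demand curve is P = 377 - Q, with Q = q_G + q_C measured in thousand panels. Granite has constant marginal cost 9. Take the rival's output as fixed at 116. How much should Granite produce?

126

With the rival's output fixed at 116, Granite's profit is π_G = (377 - 116 - q_G)q_G - (9q_G) = (261 - q_G)q_G - (9q_G).
∂π_G/∂q_G = 252 - 2q_G = 0, so q_G = 126.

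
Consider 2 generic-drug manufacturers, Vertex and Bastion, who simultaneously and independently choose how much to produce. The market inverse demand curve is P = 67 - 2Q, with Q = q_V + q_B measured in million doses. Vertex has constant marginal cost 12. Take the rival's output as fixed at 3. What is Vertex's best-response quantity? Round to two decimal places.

With the rival's output fixed at 3, Vertex's profit is π_V = (67 - 2·3 - 2q_V)q_V - (12q_V) = (61 - 2q_V)q_V - (12q_V).
∂π_V/∂q_V = 49 - 4q_V = 0, so q_V = 49/4.

12.25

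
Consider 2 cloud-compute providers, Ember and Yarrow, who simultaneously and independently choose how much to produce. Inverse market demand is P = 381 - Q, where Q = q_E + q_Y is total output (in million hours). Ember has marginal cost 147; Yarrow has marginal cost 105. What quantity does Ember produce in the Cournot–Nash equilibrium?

Ember's profit: π_E = (381 - Q)q_E - (147q_E). Setting ∂π_E/∂q_E = 0: 234 - 2q_E - (q_Y) = 0.
Yarrow's profit: π_Y = (381 - Q)q_Y - (105q_Y). Setting ∂π_Y/∂q_Y = 0: 276 - 2q_Y - (q_E) = 0.
Best responses: q_E = (234 - q_Y)/2, q_Y = (276 - q_E)/2.
Substituting one into the other gives q_E = 64 and q_Y = 106.

64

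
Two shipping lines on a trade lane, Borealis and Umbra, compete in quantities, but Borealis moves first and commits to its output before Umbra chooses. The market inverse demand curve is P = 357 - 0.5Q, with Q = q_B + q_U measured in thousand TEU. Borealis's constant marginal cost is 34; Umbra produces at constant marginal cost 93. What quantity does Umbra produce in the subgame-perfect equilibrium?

73

The follower Umbra best-responds to any q_B: π_U = (357 - 0.5Q)q_U - 93q_U.
Setting the follower's marginal profit to zero, 264 - (1/2)q_B - q_U = 0, i.e. q_U = (264 - (1/2)q_B).
Borealis substitutes q_U(q_B) into its own profit: π_B = q_B(357 - (1/2)q_B - (264 - (1/2)q_B)/2) - 34q_B = (225 - (1/4)q_B)q_B - 34q_B.
The leader's first-order condition 191 - (1/2)q_B = 0 yields q_B = 382.
Then q_U = (264 - (1/2)·382) = 73.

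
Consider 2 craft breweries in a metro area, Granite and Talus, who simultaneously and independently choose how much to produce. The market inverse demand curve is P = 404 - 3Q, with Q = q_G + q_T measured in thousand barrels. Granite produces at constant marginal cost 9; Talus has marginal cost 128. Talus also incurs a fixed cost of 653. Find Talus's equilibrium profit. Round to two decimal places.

Granite's profit: π_G = (404 - 3Q)q_G - (9q_G). Setting ∂π_G/∂q_G = 0: 395 - 6q_G - 3(q_T) = 0.
Talus's first-order condition: 276 - 6q_T - 3(q_G) = 0.
So q_G = (395 - 3q_T)/6 and q_T = (276 - 3q_G)/6.
Solving the pair: q_G = 514/9, q_T = 157/9.
Price P = 404 - 3·(671/9) = 541/3.
Talus's profit: (541/3 - 128)·(157/9) - 653 = 259.9259.

259.93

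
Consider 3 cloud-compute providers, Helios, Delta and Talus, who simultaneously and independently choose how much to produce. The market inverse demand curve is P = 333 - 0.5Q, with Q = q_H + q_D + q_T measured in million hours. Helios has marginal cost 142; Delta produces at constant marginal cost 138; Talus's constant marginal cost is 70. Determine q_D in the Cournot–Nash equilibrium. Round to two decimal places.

Helios's profit: π_H = (333 - 0.5Q)q_H - (142q_H). Setting ∂π_H/∂q_H = 0: 191 - q_H - (1/2)(q_D + q_T) = 0.
Delta's first-order condition: 195 - q_D - (1/2)(q_H + q_T) = 0.
Talus's first-order condition: 263 - q_T - (1/2)(q_H + q_D) = 0.
Adding the 3 first-order conditions: 649 − 2Q = 0, so Q = 649/2.
Back-substituting: q_H = (191 − 649/4)/(1/2) = 115/2, q_D = (195 − 649/4)/(1/2) = 131/2, q_T = (263 − 649/4)/(1/2) = 403/2.

65.50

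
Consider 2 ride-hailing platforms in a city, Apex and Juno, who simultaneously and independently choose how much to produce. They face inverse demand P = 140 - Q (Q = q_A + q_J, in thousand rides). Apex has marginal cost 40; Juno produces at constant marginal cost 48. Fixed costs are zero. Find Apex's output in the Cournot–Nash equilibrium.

36

Apex's profit: π_A = (140 - Q)q_A - (40q_A). Setting ∂π_A/∂q_A = 0: 100 - 2q_A - (q_J) = 0.
Juno's first-order condition: 92 - 2q_J - (q_A) = 0.
Best responses: q_A = (100 - q_J)/2, q_J = (92 - q_A)/2.
Solving the pair: q_A = 36, q_J = 28.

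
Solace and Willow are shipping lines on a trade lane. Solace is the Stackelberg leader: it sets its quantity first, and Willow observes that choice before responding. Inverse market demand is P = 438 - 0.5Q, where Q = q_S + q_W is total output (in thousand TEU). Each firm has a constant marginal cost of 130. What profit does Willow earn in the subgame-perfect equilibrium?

The follower Willow best-responds to any q_S: π_W = (438 - 0.5Q)q_W - 130q_W.
∂π_W/∂q_W = 308 - (1/2)q_S - q_W = 0 gives the reaction function q_W = (308 - (1/2)q_S).
Solace substitutes q_W(q_S) into its own profit: π_S = q_S(438 - (1/2)q_S - (308 - (1/2)q_S)/2) - 130q_S = (284 - (1/4)q_S)q_S - 130q_S.
The leader's first-order condition 154 - (1/2)q_S = 0 yields q_S = 308.
Then q_W = (308 - (1/2)·308) = 154.
Price P = 438 - (1/2)·462 = 207.
Willow's profit: (207 - 130)·154 = 11858.

11858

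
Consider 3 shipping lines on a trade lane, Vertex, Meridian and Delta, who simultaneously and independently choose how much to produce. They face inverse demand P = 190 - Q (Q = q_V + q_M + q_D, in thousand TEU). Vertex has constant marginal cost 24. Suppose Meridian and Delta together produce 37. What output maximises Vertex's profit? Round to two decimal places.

With rivals' combined output fixed at 37, Vertex's profit is π_V = (190 - 37 - q_V)q_V - (24q_V) = (153 - q_V)q_V - (24q_V).
∂π_V/∂q_V = 129 - 2q_V = 0, so q_V = 129/2.

64.50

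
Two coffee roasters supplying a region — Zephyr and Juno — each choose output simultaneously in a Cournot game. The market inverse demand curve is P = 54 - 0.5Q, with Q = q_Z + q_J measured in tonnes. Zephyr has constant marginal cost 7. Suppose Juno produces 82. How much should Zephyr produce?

6

With the rival's output fixed at 82, Zephyr's profit is π_Z = (54 - (1/2)·82 - (1/2)q_Z)q_Z - (7q_Z) = (13 - (1/2)q_Z)q_Z - (7q_Z).
∂π_Z/∂q_Z = 6 - q_Z = 0, so q_Z = 6.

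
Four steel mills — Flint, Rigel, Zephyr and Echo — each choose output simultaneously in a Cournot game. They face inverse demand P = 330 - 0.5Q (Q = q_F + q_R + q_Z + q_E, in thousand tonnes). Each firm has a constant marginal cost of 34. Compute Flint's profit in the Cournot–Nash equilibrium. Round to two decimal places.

Each firm earns π_i = (330 - 0.5Q)q_i - 34q_i.
First-order condition (treating rivals' output as given): 296 - q_i - (1/2)·Σ_{j≠i} q_j = 0.
By symmetry each firm produces the same amount; substituting Σ_{j≠i} q_j = 3q_i yields q_i = 296/(5/2) = 592/5.
Price P = 330 - (1/2)·473.6000 = 466/5.
Flint's profit: (466/5 - 34)·(592/5) = 7009.2800.

7009.28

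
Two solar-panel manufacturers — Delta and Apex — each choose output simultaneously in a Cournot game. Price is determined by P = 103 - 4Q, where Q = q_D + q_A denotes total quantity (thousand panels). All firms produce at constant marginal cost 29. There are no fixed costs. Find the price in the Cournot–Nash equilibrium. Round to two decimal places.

Each firm earns π_i = (103 - 4Q)q_i - 29q_i.
First-order condition (treating rivals' output as given): 74 - 8q_i - 4q_j = 0.
By symmetry each firm produces the same amount; substituting q_j = q_i yields q_i = 74/12 = 37/6.
Total output Q = 37/3, so price P = 103 - 4·(37/3) = 161/3.

53.67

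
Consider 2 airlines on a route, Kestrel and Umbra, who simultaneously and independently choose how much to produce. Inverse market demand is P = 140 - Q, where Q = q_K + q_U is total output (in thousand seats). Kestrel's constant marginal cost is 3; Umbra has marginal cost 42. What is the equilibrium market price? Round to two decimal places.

61.67

Kestrel's profit: π_K = (140 - Q)q_K - (3q_K). Setting ∂π_K/∂q_K = 0: 137 - 2q_K - (q_U) = 0.
Umbra's profit: π_U = (140 - Q)q_U - (42q_U). Setting ∂π_U/∂q_U = 0: 98 - 2q_U - (q_K) = 0.
So q_K = (137 - q_U)/2 and q_U = (98 - q_K)/2.
Substituting one into the other gives q_K = 176/3 and q_U = 59/3.
Total output Q = 235/3, so price P = 140 - 235/3 = 185/3.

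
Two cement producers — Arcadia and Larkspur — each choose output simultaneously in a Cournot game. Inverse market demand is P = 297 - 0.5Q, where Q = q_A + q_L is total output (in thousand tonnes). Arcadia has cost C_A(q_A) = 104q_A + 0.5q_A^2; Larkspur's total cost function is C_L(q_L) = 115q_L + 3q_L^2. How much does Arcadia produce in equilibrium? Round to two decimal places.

Arcadia's profit: π_A = (297 - 0.5Q)q_A - (104q_A + (1/2)q_A²). Setting ∂π_A/∂q_A = 0: 193 - 2q_A - (1/2)(q_L) = 0.
Larkspur's first-order condition: 182 - 7q_L - (1/2)(q_A) = 0.
So q_A = (193 - (1/2)q_L)/2 and q_L = (182 - (1/2)q_A)/7.
Solving the pair: q_A = 1008/11, q_L = 214/11.

91.64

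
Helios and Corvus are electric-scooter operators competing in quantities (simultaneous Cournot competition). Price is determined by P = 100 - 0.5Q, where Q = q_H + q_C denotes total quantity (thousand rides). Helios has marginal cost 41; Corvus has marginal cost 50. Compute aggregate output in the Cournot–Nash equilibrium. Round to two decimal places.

72.67

Helios's profit: π_H = (100 - 0.5Q)q_H - (41q_H). Setting ∂π_H/∂q_H = 0: 59 - q_H - (1/2)(q_C) = 0.
Corvus's profit: π_C = (100 - 0.5Q)q_C - (50q_C). Setting ∂π_C/∂q_C = 0: 50 - q_C - (1/2)(q_H) = 0.
Best responses: q_H = (59 - (1/2)q_C), q_C = (50 - (1/2)q_H).
Solving the pair: q_H = 136/3, q_C = 82/3.
Total output Q = 136/3 + 82/3 = 218/3.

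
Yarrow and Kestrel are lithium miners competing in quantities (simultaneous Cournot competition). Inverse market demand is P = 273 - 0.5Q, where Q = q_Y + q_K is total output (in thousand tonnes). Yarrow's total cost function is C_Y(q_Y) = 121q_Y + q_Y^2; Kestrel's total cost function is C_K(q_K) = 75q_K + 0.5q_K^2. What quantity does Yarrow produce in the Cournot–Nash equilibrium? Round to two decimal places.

Yarrow's profit: π_Y = (273 - 0.5Q)q_Y - (121q_Y + q_Y²). Setting ∂π_Y/∂q_Y = 0: 152 - 3q_Y - (1/2)(q_K) = 0.
Kestrel's profit: π_K = (273 - 0.5Q)q_K - (75q_K + (1/2)q_K²). Setting ∂π_K/∂q_K = 0: 198 - 2q_K - (1/2)(q_Y) = 0.
So q_Y = (152 - (1/2)q_K)/3 and q_K = (198 - (1/2)q_Y)/2.
Solving the pair: q_Y = 820/23, q_K = 90.0870.

35.65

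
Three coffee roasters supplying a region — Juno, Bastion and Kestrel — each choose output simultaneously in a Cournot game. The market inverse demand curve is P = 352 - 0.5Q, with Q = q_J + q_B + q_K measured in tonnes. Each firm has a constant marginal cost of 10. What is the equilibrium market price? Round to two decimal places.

Each firm earns π_i = (352 - 0.5Q)q_i - 10q_i.
First-order condition (treating rivals' output as given): 342 - q_i - (1/2)·Σ_{j≠i} q_j = 0.
With identical firms every q_j equals q_i, so Σ_{j≠i} q_j = 2q_i and 342 = 2q_i, giving q_i = 171.
Total output Q = 513, so price P = 352 - (1/2)·513 = 191/2.

95.50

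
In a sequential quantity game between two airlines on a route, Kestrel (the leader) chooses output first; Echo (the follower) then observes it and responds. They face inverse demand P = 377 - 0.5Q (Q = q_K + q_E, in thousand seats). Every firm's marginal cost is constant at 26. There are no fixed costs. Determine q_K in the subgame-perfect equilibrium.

The follower Echo best-responds to any q_K: π_E = (377 - 0.5Q)q_E - 26q_E.
Follower FOC: 351 - (1/2)q_K - q_E = 0, so q_E(q_K) = (351 - (1/2)q_K).
Kestrel substitutes q_E(q_K) into its own profit: π_K = q_K(377 - (1/2)q_K - (351 - (1/2)q_K)/2) - 26q_K = (403/2 - (1/4)q_K)q_K - 26q_K.
The leader's first-order condition 351/2 - (1/2)q_K = 0 yields q_K = 351.
Then q_E = (351 - (1/2)·351) = 351/2.

351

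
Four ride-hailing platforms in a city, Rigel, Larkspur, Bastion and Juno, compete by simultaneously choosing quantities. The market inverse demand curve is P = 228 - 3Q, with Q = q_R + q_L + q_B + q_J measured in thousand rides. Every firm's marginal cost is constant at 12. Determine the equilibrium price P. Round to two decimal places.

55.20

Each firm earns π_i = (228 - 3Q)q_i - 12q_i.
First-order condition (treating rivals' output as given): 216 - 6q_i - 3·Σ_{j≠i} q_j = 0.
With identical firms every q_j equals q_i, so Σ_{j≠i} q_j = 3q_i and 216 = 15q_i, giving q_i = 72/5.
Total output Q = 288/5, so price P = 228 - 3·(288/5) = 276/5.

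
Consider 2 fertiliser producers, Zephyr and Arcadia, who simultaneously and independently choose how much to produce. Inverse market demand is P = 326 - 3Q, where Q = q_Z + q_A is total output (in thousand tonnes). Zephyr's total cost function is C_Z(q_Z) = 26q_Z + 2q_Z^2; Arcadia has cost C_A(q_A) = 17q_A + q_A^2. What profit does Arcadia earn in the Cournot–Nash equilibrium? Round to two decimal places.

3805.67

Zephyr's profit: π_Z = (326 - 3Q)q_Z - (26q_Z + 2q_Z²). Setting ∂π_Z/∂q_Z = 0: 300 - 10q_Z - 3(q_A) = 0.
Arcadia's first-order condition: 309 - 8q_A - 3(q_Z) = 0.
So q_Z = (300 - 3q_A)/10 and q_A = (309 - 3q_Z)/8.
Solving the pair: q_Z = 1473/71, q_A = 30.8451.
Price P = 326 - 3·51.5915 = 171.2254.
Arcadia's profit: 171.2254·30.8451 - 17·30.8451 - 30.8451² = 3805.6735.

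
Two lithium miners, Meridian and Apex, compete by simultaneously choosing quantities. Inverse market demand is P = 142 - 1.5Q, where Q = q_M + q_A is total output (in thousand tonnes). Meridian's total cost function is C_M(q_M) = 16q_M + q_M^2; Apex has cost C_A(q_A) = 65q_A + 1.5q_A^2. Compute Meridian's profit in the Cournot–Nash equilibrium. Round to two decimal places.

Meridian's profit: π_M = (142 - 1.5Q)q_M - (16q_M + q_M²). Setting ∂π_M/∂q_M = 0: 126 - 5q_M - (3/2)(q_A) = 0.
Apex's first-order condition: 77 - 6q_A - (3/2)(q_M) = 0.
Rearranging gives the reaction functions q_M = (126 - (3/2)q_A)/5 and q_A = (77 - (3/2)q_M)/6.
Solving the pair: q_M = 854/37, q_A = 784/111.
Price P = 142 - (3/2)·30.1441 = 96.7838.
Meridian's profit: 96.7838·(854/37) - 16·(854/37) - (854/37)² = 1331.8408.

1331.84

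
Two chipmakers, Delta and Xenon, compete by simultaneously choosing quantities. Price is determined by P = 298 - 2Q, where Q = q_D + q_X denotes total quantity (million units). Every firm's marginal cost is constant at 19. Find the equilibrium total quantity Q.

A representative firm's profit is π_i = q_i(298 - 2Q) - 19q_i.
First-order condition (treating rivals' output as given): 279 - 4q_i - 2q_j = 0.
With identical firms every q_j equals q_i, so q_j = q_i and 279 = 6q_i, giving q_i = 93/2.
Total output Q = 93/2 + 93/2 = 93.

93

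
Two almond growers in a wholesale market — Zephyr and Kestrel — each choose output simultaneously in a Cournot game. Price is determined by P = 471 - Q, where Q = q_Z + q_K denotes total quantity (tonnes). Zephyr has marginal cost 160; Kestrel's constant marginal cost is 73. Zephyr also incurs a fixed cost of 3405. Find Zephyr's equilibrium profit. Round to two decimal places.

2170.11

Zephyr's profit: π_Z = (471 - Q)q_Z - (160q_Z). Setting ∂π_Z/∂q_Z = 0: 311 - 2q_Z - (q_K) = 0.
Kestrel's profit: π_K = (471 - Q)q_K - (73q_K). Setting ∂π_K/∂q_K = 0: 398 - 2q_K - (q_Z) = 0.
Best responses: q_Z = (311 - q_K)/2, q_K = (398 - q_Z)/2.
Substituting one into the other gives q_Z = 224/3 and q_K = 485/3.
Price P = 471 - 709/3 = 704/3.
Zephyr's profit: (704/3 - 160)·(224/3) - 3405 = 2170.1111.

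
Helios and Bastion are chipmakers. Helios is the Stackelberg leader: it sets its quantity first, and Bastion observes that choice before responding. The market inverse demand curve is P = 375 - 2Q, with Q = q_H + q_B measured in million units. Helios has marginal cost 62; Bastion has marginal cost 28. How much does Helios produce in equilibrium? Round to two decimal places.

Solve by backward induction. Given q_H, the follower Bastion maximises π_B = (375 - 2q_H - 2q_B)q_B - 28q_B.
∂π_B/∂q_B = 347 - 2q_H - 4q_B = 0 gives the reaction function q_B = (347 - 2q_H)/4.
The leader anticipates this reaction. Substituting into P = 375 - 2Q gives P = 403/2 - q_H, so π_H = (403/2 - q_H)q_H - 62q_H.
Leader FOC: 279/2 - 2q_H = 0, so q_H = 279/4.
Then q_B = (347 - 2·(279/4))/4 = 415/8.

69.75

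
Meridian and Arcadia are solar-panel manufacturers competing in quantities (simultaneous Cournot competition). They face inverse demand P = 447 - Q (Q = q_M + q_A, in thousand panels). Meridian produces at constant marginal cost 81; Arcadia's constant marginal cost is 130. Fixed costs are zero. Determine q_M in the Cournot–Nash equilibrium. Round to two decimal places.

Meridian's profit: π_M = (447 - Q)q_M - (81q_M). Setting ∂π_M/∂q_M = 0: 366 - 2q_M - (q_A) = 0.
Arcadia's first-order condition: 317 - 2q_A - (q_M) = 0.
So q_M = (366 - q_A)/2 and q_A = (317 - q_M)/2.
Substituting one into the other gives q_M = 415/3 and q_A = 268/3.

138.33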